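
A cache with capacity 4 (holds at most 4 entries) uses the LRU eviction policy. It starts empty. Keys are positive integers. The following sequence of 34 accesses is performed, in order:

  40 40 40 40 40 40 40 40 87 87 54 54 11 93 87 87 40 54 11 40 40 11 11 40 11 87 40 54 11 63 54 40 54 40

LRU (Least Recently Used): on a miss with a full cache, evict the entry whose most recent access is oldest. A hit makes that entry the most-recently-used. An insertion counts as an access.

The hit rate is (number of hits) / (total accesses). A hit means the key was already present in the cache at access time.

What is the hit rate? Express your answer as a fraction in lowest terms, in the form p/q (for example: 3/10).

Answer: 25/34

Derivation:
LRU simulation (capacity=4):
  1. access 40: MISS. Cache (LRU->MRU): [40]
  2. access 40: HIT. Cache (LRU->MRU): [40]
  3. access 40: HIT. Cache (LRU->MRU): [40]
  4. access 40: HIT. Cache (LRU->MRU): [40]
  5. access 40: HIT. Cache (LRU->MRU): [40]
  6. access 40: HIT. Cache (LRU->MRU): [40]
  7. access 40: HIT. Cache (LRU->MRU): [40]
  8. access 40: HIT. Cache (LRU->MRU): [40]
  9. access 87: MISS. Cache (LRU->MRU): [40 87]
  10. access 87: HIT. Cache (LRU->MRU): [40 87]
  11. access 54: MISS. Cache (LRU->MRU): [40 87 54]
  12. access 54: HIT. Cache (LRU->MRU): [40 87 54]
  13. access 11: MISS. Cache (LRU->MRU): [40 87 54 11]
  14. access 93: MISS, evict 40. Cache (LRU->MRU): [87 54 11 93]
  15. access 87: HIT. Cache (LRU->MRU): [54 11 93 87]
  16. access 87: HIT. Cache (LRU->MRU): [54 11 93 87]
  17. access 40: MISS, evict 54. Cache (LRU->MRU): [11 93 87 40]
  18. access 54: MISS, evict 11. Cache (LRU->MRU): [93 87 40 54]
  19. access 11: MISS, evict 93. Cache (LRU->MRU): [87 40 54 11]
  20. access 40: HIT. Cache (LRU->MRU): [87 54 11 40]
  21. access 40: HIT. Cache (LRU->MRU): [87 54 11 40]
  22. access 11: HIT. Cache (LRU->MRU): [87 54 40 11]
  23. access 11: HIT. Cache (LRU->MRU): [87 54 40 11]
  24. access 40: HIT. Cache (LRU->MRU): [87 54 11 40]
  25. access 11: HIT. Cache (LRU->MRU): [87 54 40 11]
  26. access 87: HIT. Cache (LRU->MRU): [54 40 11 87]
  27. access 40: HIT. Cache (LRU->MRU): [54 11 87 40]
  28. access 54: HIT. Cache (LRU->MRU): [11 87 40 54]
  29. access 11: HIT. Cache (LRU->MRU): [87 40 54 11]
  30. access 63: MISS, evict 87. Cache (LRU->MRU): [40 54 11 63]
  31. access 54: HIT. Cache (LRU->MRU): [40 11 63 54]
  32. access 40: HIT. Cache (LRU->MRU): [11 63 54 40]
  33. access 54: HIT. Cache (LRU->MRU): [11 63 40 54]
  34. access 40: HIT. Cache (LRU->MRU): [11 63 54 40]
Total: 25 hits, 9 misses, 5 evictions

Hit rate = 25/34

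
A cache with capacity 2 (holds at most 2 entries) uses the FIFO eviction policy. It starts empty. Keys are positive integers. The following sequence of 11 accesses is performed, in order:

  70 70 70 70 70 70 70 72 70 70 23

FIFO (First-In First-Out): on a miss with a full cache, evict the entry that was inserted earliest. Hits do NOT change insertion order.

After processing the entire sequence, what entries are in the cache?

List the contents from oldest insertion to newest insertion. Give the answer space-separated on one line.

Answer: 72 23

Derivation:
FIFO simulation (capacity=2):
  1. access 70: MISS. Cache (old->new): [70]
  2. access 70: HIT. Cache (old->new): [70]
  3. access 70: HIT. Cache (old->new): [70]
  4. access 70: HIT. Cache (old->new): [70]
  5. access 70: HIT. Cache (old->new): [70]
  6. access 70: HIT. Cache (old->new): [70]
  7. access 70: HIT. Cache (old->new): [70]
  8. access 72: MISS. Cache (old->new): [70 72]
  9. access 70: HIT. Cache (old->new): [70 72]
  10. access 70: HIT. Cache (old->new): [70 72]
  11. access 23: MISS, evict 70. Cache (old->new): [72 23]
Total: 8 hits, 3 misses, 1 evictions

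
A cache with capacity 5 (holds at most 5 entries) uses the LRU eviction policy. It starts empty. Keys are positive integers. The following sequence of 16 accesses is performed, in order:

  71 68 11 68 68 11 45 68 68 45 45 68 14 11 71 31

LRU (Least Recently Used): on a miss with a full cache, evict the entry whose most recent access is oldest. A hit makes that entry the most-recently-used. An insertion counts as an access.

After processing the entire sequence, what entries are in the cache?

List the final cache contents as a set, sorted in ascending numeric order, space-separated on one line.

Answer: 11 14 31 68 71

Derivation:
LRU simulation (capacity=5):
  1. access 71: MISS. Cache (LRU->MRU): [71]
  2. access 68: MISS. Cache (LRU->MRU): [71 68]
  3. access 11: MISS. Cache (LRU->MRU): [71 68 11]
  4. access 68: HIT. Cache (LRU->MRU): [71 11 68]
  5. access 68: HIT. Cache (LRU->MRU): [71 11 68]
  6. access 11: HIT. Cache (LRU->MRU): [71 68 11]
  7. access 45: MISS. Cache (LRU->MRU): [71 68 11 45]
  8. access 68: HIT. Cache (LRU->MRU): [71 11 45 68]
  9. access 68: HIT. Cache (LRU->MRU): [71 11 45 68]
  10. access 45: HIT. Cache (LRU->MRU): [71 11 68 45]
  11. access 45: HIT. Cache (LRU->MRU): [71 11 68 45]
  12. access 68: HIT. Cache (LRU->MRU): [71 11 45 68]
  13. access 14: MISS. Cache (LRU->MRU): [71 11 45 68 14]
  14. access 11: HIT. Cache (LRU->MRU): [71 45 68 14 11]
  15. access 71: HIT. Cache (LRU->MRU): [45 68 14 11 71]
  16. access 31: MISS, evict 45. Cache (LRU->MRU): [68 14 11 71 31]
Total: 10 hits, 6 misses, 1 evictions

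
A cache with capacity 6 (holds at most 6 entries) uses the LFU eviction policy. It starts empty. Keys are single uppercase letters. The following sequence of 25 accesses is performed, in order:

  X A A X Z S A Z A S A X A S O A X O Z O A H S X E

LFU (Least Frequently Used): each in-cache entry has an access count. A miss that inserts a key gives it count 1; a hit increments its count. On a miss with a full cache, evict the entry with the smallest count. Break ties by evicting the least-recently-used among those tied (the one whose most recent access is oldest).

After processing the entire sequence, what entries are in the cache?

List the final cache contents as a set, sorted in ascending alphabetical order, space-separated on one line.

Answer: A E O S X Z

Derivation:
LFU simulation (capacity=6):
  1. access X: MISS. Cache: [X(c=1)]
  2. access A: MISS. Cache: [X(c=1) A(c=1)]
  3. access A: HIT, count now 2. Cache: [X(c=1) A(c=2)]
  4. access X: HIT, count now 2. Cache: [A(c=2) X(c=2)]
  5. access Z: MISS. Cache: [Z(c=1) A(c=2) X(c=2)]
  6. access S: MISS. Cache: [Z(c=1) S(c=1) A(c=2) X(c=2)]
  7. access A: HIT, count now 3. Cache: [Z(c=1) S(c=1) X(c=2) A(c=3)]
  8. access Z: HIT, count now 2. Cache: [S(c=1) X(c=2) Z(c=2) A(c=3)]
  9. access A: HIT, count now 4. Cache: [S(c=1) X(c=2) Z(c=2) A(c=4)]
  10. access S: HIT, count now 2. Cache: [X(c=2) Z(c=2) S(c=2) A(c=4)]
  11. access A: HIT, count now 5. Cache: [X(c=2) Z(c=2) S(c=2) A(c=5)]
  12. access X: HIT, count now 3. Cache: [Z(c=2) S(c=2) X(c=3) A(c=5)]
  13. access A: HIT, count now 6. Cache: [Z(c=2) S(c=2) X(c=3) A(c=6)]
  14. access S: HIT, count now 3. Cache: [Z(c=2) X(c=3) S(c=3) A(c=6)]
  15. access O: MISS. Cache: [O(c=1) Z(c=2) X(c=3) S(c=3) A(c=6)]
  16. access A: HIT, count now 7. Cache: [O(c=1) Z(c=2) X(c=3) S(c=3) A(c=7)]
  17. access X: HIT, count now 4. Cache: [O(c=1) Z(c=2) S(c=3) X(c=4) A(c=7)]
  18. access O: HIT, count now 2. Cache: [Z(c=2) O(c=2) S(c=3) X(c=4) A(c=7)]
  19. access Z: HIT, count now 3. Cache: [O(c=2) S(c=3) Z(c=3) X(c=4) A(c=7)]
  20. access O: HIT, count now 3. Cache: [S(c=3) Z(c=3) O(c=3) X(c=4) A(c=7)]
  21. access A: HIT, count now 8. Cache: [S(c=3) Z(c=3) O(c=3) X(c=4) A(c=8)]
  22. access H: MISS. Cache: [H(c=1) S(c=3) Z(c=3) O(c=3) X(c=4) A(c=8)]
  23. access S: HIT, count now 4. Cache: [H(c=1) Z(c=3) O(c=3) X(c=4) S(c=4) A(c=8)]
  24. access X: HIT, count now 5. Cache: [H(c=1) Z(c=3) O(c=3) S(c=4) X(c=5) A(c=8)]
  25. access E: MISS, evict H(c=1). Cache: [E(c=1) Z(c=3) O(c=3) S(c=4) X(c=5) A(c=8)]
Total: 18 hits, 7 misses, 1 evictions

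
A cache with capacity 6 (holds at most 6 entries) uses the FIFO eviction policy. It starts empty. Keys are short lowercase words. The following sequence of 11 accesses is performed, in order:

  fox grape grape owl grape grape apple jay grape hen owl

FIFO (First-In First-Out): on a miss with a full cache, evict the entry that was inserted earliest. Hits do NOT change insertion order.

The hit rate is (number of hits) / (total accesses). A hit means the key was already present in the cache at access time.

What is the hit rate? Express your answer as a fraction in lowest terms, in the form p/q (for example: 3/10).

Answer: 5/11

Derivation:
FIFO simulation (capacity=6):
  1. access fox: MISS. Cache (old->new): [fox]
  2. access grape: MISS. Cache (old->new): [fox grape]
  3. access grape: HIT. Cache (old->new): [fox grape]
  4. access owl: MISS. Cache (old->new): [fox grape owl]
  5. access grape: HIT. Cache (old->new): [fox grape owl]
  6. access grape: HIT. Cache (old->new): [fox grape owl]
  7. access apple: MISS. Cache (old->new): [fox grape owl apple]
  8. access jay: MISS. Cache (old->new): [fox grape owl apple jay]
  9. access grape: HIT. Cache (old->new): [fox grape owl apple jay]
  10. access hen: MISS. Cache (old->new): [fox grape owl apple jay hen]
  11. access owl: HIT. Cache (old->new): [fox grape owl apple jay hen]
Total: 5 hits, 6 misses, 0 evictions

Hit rate = 5/11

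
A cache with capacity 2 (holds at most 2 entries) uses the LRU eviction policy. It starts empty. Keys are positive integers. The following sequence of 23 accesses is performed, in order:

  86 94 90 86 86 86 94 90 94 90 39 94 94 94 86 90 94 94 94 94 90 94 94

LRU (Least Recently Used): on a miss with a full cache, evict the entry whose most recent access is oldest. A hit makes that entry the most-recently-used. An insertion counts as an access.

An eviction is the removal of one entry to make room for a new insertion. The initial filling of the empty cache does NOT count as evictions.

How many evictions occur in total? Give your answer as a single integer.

Answer: 9

Derivation:
LRU simulation (capacity=2):
  1. access 86: MISS. Cache (LRU->MRU): [86]
  2. access 94: MISS. Cache (LRU->MRU): [86 94]
  3. access 90: MISS, evict 86. Cache (LRU->MRU): [94 90]
  4. access 86: MISS, evict 94. Cache (LRU->MRU): [90 86]
  5. access 86: HIT. Cache (LRU->MRU): [90 86]
  6. access 86: HIT. Cache (LRU->MRU): [90 86]
  7. access 94: MISS, evict 90. Cache (LRU->MRU): [86 94]
  8. access 90: MISS, evict 86. Cache (LRU->MRU): [94 90]
  9. access 94: HIT. Cache (LRU->MRU): [90 94]
  10. access 90: HIT. Cache (LRU->MRU): [94 90]
  11. access 39: MISS, evict 94. Cache (LRU->MRU): [90 39]
  12. access 94: MISS, evict 90. Cache (LRU->MRU): [39 94]
  13. access 94: HIT. Cache (LRU->MRU): [39 94]
  14. access 94: HIT. Cache (LRU->MRU): [39 94]
  15. access 86: MISS, evict 39. Cache (LRU->MRU): [94 86]
  16. access 90: MISS, evict 94. Cache (LRU->MRU): [86 90]
  17. access 94: MISS, evict 86. Cache (LRU->MRU): [90 94]
  18. access 94: HIT. Cache (LRU->MRU): [90 94]
  19. access 94: HIT. Cache (LRU->MRU): [90 94]
  20. access 94: HIT. Cache (LRU->MRU): [90 94]
  21. access 90: HIT. Cache (LRU->MRU): [94 90]
  22. access 94: HIT. Cache (LRU->MRU): [90 94]
  23. access 94: HIT. Cache (LRU->MRU): [90 94]
Total: 12 hits, 11 misses, 9 evictions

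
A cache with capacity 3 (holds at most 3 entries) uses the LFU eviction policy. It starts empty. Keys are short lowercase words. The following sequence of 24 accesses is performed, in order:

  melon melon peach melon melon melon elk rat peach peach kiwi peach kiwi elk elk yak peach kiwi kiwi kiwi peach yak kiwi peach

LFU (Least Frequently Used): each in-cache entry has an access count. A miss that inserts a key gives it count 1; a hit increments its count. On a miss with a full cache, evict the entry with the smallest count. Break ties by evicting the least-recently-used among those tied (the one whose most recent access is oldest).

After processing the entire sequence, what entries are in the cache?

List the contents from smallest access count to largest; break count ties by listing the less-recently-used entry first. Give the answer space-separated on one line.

Answer: kiwi melon peach

Derivation:
LFU simulation (capacity=3):
  1. access melon: MISS. Cache: [melon(c=1)]
  2. access melon: HIT, count now 2. Cache: [melon(c=2)]
  3. access peach: MISS. Cache: [peach(c=1) melon(c=2)]
  4. access melon: HIT, count now 3. Cache: [peach(c=1) melon(c=3)]
  5. access melon: HIT, count now 4. Cache: [peach(c=1) melon(c=4)]
  6. access melon: HIT, count now 5. Cache: [peach(c=1) melon(c=5)]
  7. access elk: MISS. Cache: [peach(c=1) elk(c=1) melon(c=5)]
  8. access rat: MISS, evict peach(c=1). Cache: [elk(c=1) rat(c=1) melon(c=5)]
  9. access peach: MISS, evict elk(c=1). Cache: [rat(c=1) peach(c=1) melon(c=5)]
  10. access peach: HIT, count now 2. Cache: [rat(c=1) peach(c=2) melon(c=5)]
  11. access kiwi: MISS, evict rat(c=1). Cache: [kiwi(c=1) peach(c=2) melon(c=5)]
  12. access peach: HIT, count now 3. Cache: [kiwi(c=1) peach(c=3) melon(c=5)]
  13. access kiwi: HIT, count now 2. Cache: [kiwi(c=2) peach(c=3) melon(c=5)]
  14. access elk: MISS, evict kiwi(c=2). Cache: [elk(c=1) peach(c=3) melon(c=5)]
  15. access elk: HIT, count now 2. Cache: [elk(c=2) peach(c=3) melon(c=5)]
  16. access yak: MISS, evict elk(c=2). Cache: [yak(c=1) peach(c=3) melon(c=5)]
  17. access peach: HIT, count now 4. Cache: [yak(c=1) peach(c=4) melon(c=5)]
  18. access kiwi: MISS, evict yak(c=1). Cache: [kiwi(c=1) peach(c=4) melon(c=5)]
  19. access kiwi: HIT, count now 2. Cache: [kiwi(c=2) peach(c=4) melon(c=5)]
  20. access kiwi: HIT, count now 3. Cache: [kiwi(c=3) peach(c=4) melon(c=5)]
  21. access peach: HIT, count now 5. Cache: [kiwi(c=3) melon(c=5) peach(c=5)]
  22. access yak: MISS, evict kiwi(c=3). Cache: [yak(c=1) melon(c=5) peach(c=5)]
  23. access kiwi: MISS, evict yak(c=1). Cache: [kiwi(c=1) melon(c=5) peach(c=5)]
  24. access peach: HIT, count now 6. Cache: [kiwi(c=1) melon(c=5) peach(c=6)]
Total: 13 hits, 11 misses, 8 evictions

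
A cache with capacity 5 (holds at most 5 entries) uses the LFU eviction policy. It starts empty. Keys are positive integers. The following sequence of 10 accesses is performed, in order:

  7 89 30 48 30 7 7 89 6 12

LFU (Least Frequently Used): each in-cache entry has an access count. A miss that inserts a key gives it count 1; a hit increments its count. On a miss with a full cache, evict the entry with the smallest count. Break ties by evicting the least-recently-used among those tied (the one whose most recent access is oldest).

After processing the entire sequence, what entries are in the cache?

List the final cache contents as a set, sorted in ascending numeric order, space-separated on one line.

Answer: 6 7 12 30 89

Derivation:
LFU simulation (capacity=5):
  1. access 7: MISS. Cache: [7(c=1)]
  2. access 89: MISS. Cache: [7(c=1) 89(c=1)]
  3. access 30: MISS. Cache: [7(c=1) 89(c=1) 30(c=1)]
  4. access 48: MISS. Cache: [7(c=1) 89(c=1) 30(c=1) 48(c=1)]
  5. access 30: HIT, count now 2. Cache: [7(c=1) 89(c=1) 48(c=1) 30(c=2)]
  6. access 7: HIT, count now 2. Cache: [89(c=1) 48(c=1) 30(c=2) 7(c=2)]
  7. access 7: HIT, count now 3. Cache: [89(c=1) 48(c=1) 30(c=2) 7(c=3)]
  8. access 89: HIT, count now 2. Cache: [48(c=1) 30(c=2) 89(c=2) 7(c=3)]
  9. access 6: MISS. Cache: [48(c=1) 6(c=1) 30(c=2) 89(c=2) 7(c=3)]
  10. access 12: MISS, evict 48(c=1). Cache: [6(c=1) 12(c=1) 30(c=2) 89(c=2) 7(c=3)]
Total: 4 hits, 6 misses, 1 evictions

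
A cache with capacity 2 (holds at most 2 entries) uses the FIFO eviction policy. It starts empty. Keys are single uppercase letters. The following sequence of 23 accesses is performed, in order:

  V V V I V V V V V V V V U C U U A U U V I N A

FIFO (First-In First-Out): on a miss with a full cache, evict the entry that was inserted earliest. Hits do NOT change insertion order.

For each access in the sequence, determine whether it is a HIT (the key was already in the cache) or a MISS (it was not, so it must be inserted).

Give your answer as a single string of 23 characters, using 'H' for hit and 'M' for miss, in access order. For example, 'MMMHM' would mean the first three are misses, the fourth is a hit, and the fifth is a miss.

FIFO simulation (capacity=2):
  1. access V: MISS. Cache (old->new): [V]
  2. access V: HIT. Cache (old->new): [V]
  3. access V: HIT. Cache (old->new): [V]
  4. access I: MISS. Cache (old->new): [V I]
  5. access V: HIT. Cache (old->new): [V I]
  6. access V: HIT. Cache (old->new): [V I]
  7. access V: HIT. Cache (old->new): [V I]
  8. access V: HIT. Cache (old->new): [V I]
  9. access V: HIT. Cache (old->new): [V I]
  10. access V: HIT. Cache (old->new): [V I]
  11. access V: HIT. Cache (old->new): [V I]
  12. access V: HIT. Cache (old->new): [V I]
  13. access U: MISS, evict V. Cache (old->new): [I U]
  14. access C: MISS, evict I. Cache (old->new): [U C]
  15. access U: HIT. Cache (old->new): [U C]
  16. access U: HIT. Cache (old->new): [U C]
  17. access A: MISS, evict U. Cache (old->new): [C A]
  18. access U: MISS, evict C. Cache (old->new): [A U]
  19. access U: HIT. Cache (old->new): [A U]
  20. access V: MISS, evict A. Cache (old->new): [U V]
  21. access I: MISS, evict U. Cache (old->new): [V I]
  22. access N: MISS, evict V. Cache (old->new): [I N]
  23. access A: MISS, evict I. Cache (old->new): [N A]
Total: 13 hits, 10 misses, 8 evictions

Answer: MHHMHHHHHHHHMMHHMMHMMMM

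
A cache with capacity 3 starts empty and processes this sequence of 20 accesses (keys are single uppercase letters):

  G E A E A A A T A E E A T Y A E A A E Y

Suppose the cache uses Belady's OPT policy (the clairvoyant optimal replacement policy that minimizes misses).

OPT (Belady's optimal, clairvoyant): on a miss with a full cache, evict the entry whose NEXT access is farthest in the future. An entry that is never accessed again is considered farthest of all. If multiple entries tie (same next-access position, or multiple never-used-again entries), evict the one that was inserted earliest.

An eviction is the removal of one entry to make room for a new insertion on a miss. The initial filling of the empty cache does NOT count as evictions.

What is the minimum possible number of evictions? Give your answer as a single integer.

OPT (Belady) simulation (capacity=3):
  1. access G: MISS. Cache: [G]
  2. access E: MISS. Cache: [G E]
  3. access A: MISS. Cache: [G E A]
  4. access E: HIT. Next use of E: step 10. Cache: [G E A]
  5. access A: HIT. Next use of A: step 6. Cache: [G E A]
  6. access A: HIT. Next use of A: step 7. Cache: [G E A]
  7. access A: HIT. Next use of A: step 9. Cache: [G E A]
  8. access T: MISS, evict G (next use: never). Cache: [E A T]
  9. access A: HIT. Next use of A: step 12. Cache: [E A T]
  10. access E: HIT. Next use of E: step 11. Cache: [E A T]
  11. access E: HIT. Next use of E: step 16. Cache: [E A T]
  12. access A: HIT. Next use of A: step 15. Cache: [E A T]
  13. access T: HIT. Next use of T: never. Cache: [E A T]
  14. access Y: MISS, evict T (next use: never). Cache: [E A Y]
  15. access A: HIT. Next use of A: step 17. Cache: [E A Y]
  16. access E: HIT. Next use of E: step 19. Cache: [E A Y]
  17. access A: HIT. Next use of A: step 18. Cache: [E A Y]
  18. access A: HIT. Next use of A: never. Cache: [E A Y]
  19. access E: HIT. Next use of E: never. Cache: [E A Y]
  20. access Y: HIT. Next use of Y: never. Cache: [E A Y]
Total: 15 hits, 5 misses, 2 evictions

Answer: 2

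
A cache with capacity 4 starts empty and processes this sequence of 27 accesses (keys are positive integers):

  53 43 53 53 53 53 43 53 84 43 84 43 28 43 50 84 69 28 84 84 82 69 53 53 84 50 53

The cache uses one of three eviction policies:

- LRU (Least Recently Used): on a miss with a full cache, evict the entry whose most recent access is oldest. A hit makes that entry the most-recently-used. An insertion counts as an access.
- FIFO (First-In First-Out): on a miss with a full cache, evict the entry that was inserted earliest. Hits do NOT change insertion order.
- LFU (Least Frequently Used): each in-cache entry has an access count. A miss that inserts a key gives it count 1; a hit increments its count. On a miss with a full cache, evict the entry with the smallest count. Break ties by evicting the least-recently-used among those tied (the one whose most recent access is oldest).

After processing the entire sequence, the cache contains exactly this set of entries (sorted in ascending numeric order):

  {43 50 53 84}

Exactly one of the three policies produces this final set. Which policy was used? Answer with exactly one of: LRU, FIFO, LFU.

Answer: LFU

Derivation:
Simulating under each policy and comparing final sets:
  LRU: final set = {50 53 69 84} -> differs
  FIFO: final set = {50 53 82 84} -> differs
  LFU: final set = {43 50 53 84} -> MATCHES target
Only LFU produces the target set.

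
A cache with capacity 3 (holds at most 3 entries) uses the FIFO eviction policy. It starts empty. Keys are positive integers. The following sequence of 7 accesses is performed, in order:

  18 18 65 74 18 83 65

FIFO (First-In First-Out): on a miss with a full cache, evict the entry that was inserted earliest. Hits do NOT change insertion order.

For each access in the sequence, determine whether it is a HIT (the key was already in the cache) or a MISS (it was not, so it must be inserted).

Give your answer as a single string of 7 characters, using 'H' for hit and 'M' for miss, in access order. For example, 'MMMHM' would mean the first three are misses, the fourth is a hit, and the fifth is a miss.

FIFO simulation (capacity=3):
  1. access 18: MISS. Cache (old->new): [18]
  2. access 18: HIT. Cache (old->new): [18]
  3. access 65: MISS. Cache (old->new): [18 65]
  4. access 74: MISS. Cache (old->new): [18 65 74]
  5. access 18: HIT. Cache (old->new): [18 65 74]
  6. access 83: MISS, evict 18. Cache (old->new): [65 74 83]
  7. access 65: HIT. Cache (old->new): [65 74 83]
Total: 3 hits, 4 misses, 1 evictions

Answer: MHMMHMH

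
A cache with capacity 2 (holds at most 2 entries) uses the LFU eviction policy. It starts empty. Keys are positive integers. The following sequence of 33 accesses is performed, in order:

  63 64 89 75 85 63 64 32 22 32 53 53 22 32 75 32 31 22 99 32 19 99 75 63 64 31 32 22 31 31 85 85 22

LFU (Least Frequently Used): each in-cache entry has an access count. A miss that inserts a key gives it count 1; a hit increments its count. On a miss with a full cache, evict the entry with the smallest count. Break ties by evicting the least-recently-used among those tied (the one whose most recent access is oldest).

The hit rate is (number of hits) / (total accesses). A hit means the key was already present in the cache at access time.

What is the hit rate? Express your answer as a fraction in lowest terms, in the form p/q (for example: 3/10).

Answer: 4/33

Derivation:
LFU simulation (capacity=2):
  1. access 63: MISS. Cache: [63(c=1)]
  2. access 64: MISS. Cache: [63(c=1) 64(c=1)]
  3. access 89: MISS, evict 63(c=1). Cache: [64(c=1) 89(c=1)]
  4. access 75: MISS, evict 64(c=1). Cache: [89(c=1) 75(c=1)]
  5. access 85: MISS, evict 89(c=1). Cache: [75(c=1) 85(c=1)]
  6. access 63: MISS, evict 75(c=1). Cache: [85(c=1) 63(c=1)]
  7. access 64: MISS, evict 85(c=1). Cache: [63(c=1) 64(c=1)]
  8. access 32: MISS, evict 63(c=1). Cache: [64(c=1) 32(c=1)]
  9. access 22: MISS, evict 64(c=1). Cache: [32(c=1) 22(c=1)]
  10. access 32: HIT, count now 2. Cache: [22(c=1) 32(c=2)]
  11. access 53: MISS, evict 22(c=1). Cache: [53(c=1) 32(c=2)]
  12. access 53: HIT, count now 2. Cache: [32(c=2) 53(c=2)]
  13. access 22: MISS, evict 32(c=2). Cache: [22(c=1) 53(c=2)]
  14. access 32: MISS, evict 22(c=1). Cache: [32(c=1) 53(c=2)]
  15. access 75: MISS, evict 32(c=1). Cache: [75(c=1) 53(c=2)]
  16. access 32: MISS, evict 75(c=1). Cache: [32(c=1) 53(c=2)]
  17. access 31: MISS, evict 32(c=1). Cache: [31(c=1) 53(c=2)]
  18. access 22: MISS, evict 31(c=1). Cache: [22(c=1) 53(c=2)]
  19. access 99: MISS, evict 22(c=1). Cache: [99(c=1) 53(c=2)]
  20. access 32: MISS, evict 99(c=1). Cache: [32(c=1) 53(c=2)]
  21. access 19: MISS, evict 32(c=1). Cache: [19(c=1) 53(c=2)]
  22. access 99: MISS, evict 19(c=1). Cache: [99(c=1) 53(c=2)]
  23. access 75: MISS, evict 99(c=1). Cache: [75(c=1) 53(c=2)]
  24. access 63: MISS, evict 75(c=1). Cache: [63(c=1) 53(c=2)]
  25. access 64: MISS, evict 63(c=1). Cache: [64(c=1) 53(c=2)]
  26. access 31: MISS, evict 64(c=1). Cache: [31(c=1) 53(c=2)]
  27. access 32: MISS, evict 31(c=1). Cache: [32(c=1) 53(c=2)]
  28. access 22: MISS, evict 32(c=1). Cache: [22(c=1) 53(c=2)]
  29. access 31: MISS, evict 22(c=1). Cache: [31(c=1) 53(c=2)]
  30. access 31: HIT, count now 2. Cache: [53(c=2) 31(c=2)]
  31. access 85: MISS, evict 53(c=2). Cache: [85(c=1) 31(c=2)]
  32. access 85: HIT, count now 2. Cache: [31(c=2) 85(c=2)]
  33. access 22: MISS, evict 31(c=2). Cache: [22(c=1) 85(c=2)]
Total: 4 hits, 29 misses, 27 evictions

Hit rate = 4/33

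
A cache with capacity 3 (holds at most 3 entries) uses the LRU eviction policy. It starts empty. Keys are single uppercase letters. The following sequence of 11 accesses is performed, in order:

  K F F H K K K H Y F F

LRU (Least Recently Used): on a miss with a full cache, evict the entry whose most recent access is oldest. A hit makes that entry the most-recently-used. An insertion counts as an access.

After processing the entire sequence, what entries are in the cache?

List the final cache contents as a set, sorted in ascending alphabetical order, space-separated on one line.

LRU simulation (capacity=3):
  1. access K: MISS. Cache (LRU->MRU): [K]
  2. access F: MISS. Cache (LRU->MRU): [K F]
  3. access F: HIT. Cache (LRU->MRU): [K F]
  4. access H: MISS. Cache (LRU->MRU): [K F H]
  5. access K: HIT. Cache (LRU->MRU): [F H K]
  6. access K: HIT. Cache (LRU->MRU): [F H K]
  7. access K: HIT. Cache (LRU->MRU): [F H K]
  8. access H: HIT. Cache (LRU->MRU): [F K H]
  9. access Y: MISS, evict F. Cache (LRU->MRU): [K H Y]
  10. access F: MISS, evict K. Cache (LRU->MRU): [H Y F]
  11. access F: HIT. Cache (LRU->MRU): [H Y F]
Total: 6 hits, 5 misses, 2 evictions

Answer: F H Y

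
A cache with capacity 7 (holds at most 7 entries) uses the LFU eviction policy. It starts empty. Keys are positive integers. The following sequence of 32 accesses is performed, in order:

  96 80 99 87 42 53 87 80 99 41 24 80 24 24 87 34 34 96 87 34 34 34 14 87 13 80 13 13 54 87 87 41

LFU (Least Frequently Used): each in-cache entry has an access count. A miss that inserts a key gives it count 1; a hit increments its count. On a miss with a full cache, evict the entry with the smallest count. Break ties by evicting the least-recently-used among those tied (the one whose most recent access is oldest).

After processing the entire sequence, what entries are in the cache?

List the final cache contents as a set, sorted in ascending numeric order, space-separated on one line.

LFU simulation (capacity=7):
  1. access 96: MISS. Cache: [96(c=1)]
  2. access 80: MISS. Cache: [96(c=1) 80(c=1)]
  3. access 99: MISS. Cache: [96(c=1) 80(c=1) 99(c=1)]
  4. access 87: MISS. Cache: [96(c=1) 80(c=1) 99(c=1) 87(c=1)]
  5. access 42: MISS. Cache: [96(c=1) 80(c=1) 99(c=1) 87(c=1) 42(c=1)]
  6. access 53: MISS. Cache: [96(c=1) 80(c=1) 99(c=1) 87(c=1) 42(c=1) 53(c=1)]
  7. access 87: HIT, count now 2. Cache: [96(c=1) 80(c=1) 99(c=1) 42(c=1) 53(c=1) 87(c=2)]
  8. access 80: HIT, count now 2. Cache: [96(c=1) 99(c=1) 42(c=1) 53(c=1) 87(c=2) 80(c=2)]
  9. access 99: HIT, count now 2. Cache: [96(c=1) 42(c=1) 53(c=1) 87(c=2) 80(c=2) 99(c=2)]
  10. access 41: MISS. Cache: [96(c=1) 42(c=1) 53(c=1) 41(c=1) 87(c=2) 80(c=2) 99(c=2)]
  11. access 24: MISS, evict 96(c=1). Cache: [42(c=1) 53(c=1) 41(c=1) 24(c=1) 87(c=2) 80(c=2) 99(c=2)]
  12. access 80: HIT, count now 3. Cache: [42(c=1) 53(c=1) 41(c=1) 24(c=1) 87(c=2) 99(c=2) 80(c=3)]
  13. access 24: HIT, count now 2. Cache: [42(c=1) 53(c=1) 41(c=1) 87(c=2) 99(c=2) 24(c=2) 80(c=3)]
  14. access 24: HIT, count now 3. Cache: [42(c=1) 53(c=1) 41(c=1) 87(c=2) 99(c=2) 80(c=3) 24(c=3)]
  15. access 87: HIT, count now 3. Cache: [42(c=1) 53(c=1) 41(c=1) 99(c=2) 80(c=3) 24(c=3) 87(c=3)]
  16. access 34: MISS, evict 42(c=1). Cache: [53(c=1) 41(c=1) 34(c=1) 99(c=2) 80(c=3) 24(c=3) 87(c=3)]
  17. access 34: HIT, count now 2. Cache: [53(c=1) 41(c=1) 99(c=2) 34(c=2) 80(c=3) 24(c=3) 87(c=3)]
  18. access 96: MISS, evict 53(c=1). Cache: [41(c=1) 96(c=1) 99(c=2) 34(c=2) 80(c=3) 24(c=3) 87(c=3)]
  19. access 87: HIT, count now 4. Cache: [41(c=1) 96(c=1) 99(c=2) 34(c=2) 80(c=3) 24(c=3) 87(c=4)]
  20. access 34: HIT, count now 3. Cache: [41(c=1) 96(c=1) 99(c=2) 80(c=3) 24(c=3) 34(c=3) 87(c=4)]
  21. access 34: HIT, count now 4. Cache: [41(c=1) 96(c=1) 99(c=2) 80(c=3) 24(c=3) 87(c=4) 34(c=4)]
  22. access 34: HIT, count now 5. Cache: [41(c=1) 96(c=1) 99(c=2) 80(c=3) 24(c=3) 87(c=4) 34(c=5)]
  23. access 14: MISS, evict 41(c=1). Cache: [96(c=1) 14(c=1) 99(c=2) 80(c=3) 24(c=3) 87(c=4) 34(c=5)]
  24. access 87: HIT, count now 5. Cache: [96(c=1) 14(c=1) 99(c=2) 80(c=3) 24(c=3) 34(c=5) 87(c=5)]
  25. access 13: MISS, evict 96(c=1). Cache: [14(c=1) 13(c=1) 99(c=2) 80(c=3) 24(c=3) 34(c=5) 87(c=5)]
  26. access 80: HIT, count now 4. Cache: [14(c=1) 13(c=1) 99(c=2) 24(c=3) 80(c=4) 34(c=5) 87(c=5)]
  27. access 13: HIT, count now 2. Cache: [14(c=1) 99(c=2) 13(c=2) 24(c=3) 80(c=4) 34(c=5) 87(c=5)]
  28. access 13: HIT, count now 3. Cache: [14(c=1) 99(c=2) 24(c=3) 13(c=3) 80(c=4) 34(c=5) 87(c=5)]
  29. access 54: MISS, evict 14(c=1). Cache: [54(c=1) 99(c=2) 24(c=3) 13(c=3) 80(c=4) 34(c=5) 87(c=5)]
  30. access 87: HIT, count now 6. Cache: [54(c=1) 99(c=2) 24(c=3) 13(c=3) 80(c=4) 34(c=5) 87(c=6)]
  31. access 87: HIT, count now 7. Cache: [54(c=1) 99(c=2) 24(c=3) 13(c=3) 80(c=4) 34(c=5) 87(c=7)]
  32. access 41: MISS, evict 54(c=1). Cache: [41(c=1) 99(c=2) 24(c=3) 13(c=3) 80(c=4) 34(c=5) 87(c=7)]
Total: 18 hits, 14 misses, 7 evictions

Answer: 13 24 34 41 80 87 99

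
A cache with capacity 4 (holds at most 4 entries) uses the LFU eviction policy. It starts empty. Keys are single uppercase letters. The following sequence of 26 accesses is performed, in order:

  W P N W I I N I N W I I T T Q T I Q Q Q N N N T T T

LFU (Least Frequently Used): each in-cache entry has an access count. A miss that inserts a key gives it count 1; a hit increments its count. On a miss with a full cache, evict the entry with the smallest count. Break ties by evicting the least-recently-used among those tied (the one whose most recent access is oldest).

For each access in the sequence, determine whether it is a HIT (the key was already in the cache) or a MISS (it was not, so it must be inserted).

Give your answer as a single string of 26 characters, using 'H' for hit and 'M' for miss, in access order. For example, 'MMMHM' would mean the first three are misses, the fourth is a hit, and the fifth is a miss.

LFU simulation (capacity=4):
  1. access W: MISS. Cache: [W(c=1)]
  2. access P: MISS. Cache: [W(c=1) P(c=1)]
  3. access N: MISS. Cache: [W(c=1) P(c=1) N(c=1)]
  4. access W: HIT, count now 2. Cache: [P(c=1) N(c=1) W(c=2)]
  5. access I: MISS. Cache: [P(c=1) N(c=1) I(c=1) W(c=2)]
  6. access I: HIT, count now 2. Cache: [P(c=1) N(c=1) W(c=2) I(c=2)]
  7. access N: HIT, count now 2. Cache: [P(c=1) W(c=2) I(c=2) N(c=2)]
  8. access I: HIT, count now 3. Cache: [P(c=1) W(c=2) N(c=2) I(c=3)]
  9. access N: HIT, count now 3. Cache: [P(c=1) W(c=2) I(c=3) N(c=3)]
  10. access W: HIT, count now 3. Cache: [P(c=1) I(c=3) N(c=3) W(c=3)]
  11. access I: HIT, count now 4. Cache: [P(c=1) N(c=3) W(c=3) I(c=4)]
  12. access I: HIT, count now 5. Cache: [P(c=1) N(c=3) W(c=3) I(c=5)]
  13. access T: MISS, evict P(c=1). Cache: [T(c=1) N(c=3) W(c=3) I(c=5)]
  14. access T: HIT, count now 2. Cache: [T(c=2) N(c=3) W(c=3) I(c=5)]
  15. access Q: MISS, evict T(c=2). Cache: [Q(c=1) N(c=3) W(c=3) I(c=5)]
  16. access T: MISS, evict Q(c=1). Cache: [T(c=1) N(c=3) W(c=3) I(c=5)]
  17. access I: HIT, count now 6. Cache: [T(c=1) N(c=3) W(c=3) I(c=6)]
  18. access Q: MISS, evict T(c=1). Cache: [Q(c=1) N(c=3) W(c=3) I(c=6)]
  19. access Q: HIT, count now 2. Cache: [Q(c=2) N(c=3) W(c=3) I(c=6)]
  20. access Q: HIT, count now 3. Cache: [N(c=3) W(c=3) Q(c=3) I(c=6)]
  21. access N: HIT, count now 4. Cache: [W(c=3) Q(c=3) N(c=4) I(c=6)]
  22. access N: HIT, count now 5. Cache: [W(c=3) Q(c=3) N(c=5) I(c=6)]
  23. access N: HIT, count now 6. Cache: [W(c=3) Q(c=3) I(c=6) N(c=6)]
  24. access T: MISS, evict W(c=3). Cache: [T(c=1) Q(c=3) I(c=6) N(c=6)]
  25. access T: HIT, count now 2. Cache: [T(c=2) Q(c=3) I(c=6) N(c=6)]
  26. access T: HIT, count now 3. Cache: [Q(c=3) T(c=3) I(c=6) N(c=6)]
Total: 17 hits, 9 misses, 5 evictions

Answer: MMMHMHHHHHHHMHMMHMHHHHHMHH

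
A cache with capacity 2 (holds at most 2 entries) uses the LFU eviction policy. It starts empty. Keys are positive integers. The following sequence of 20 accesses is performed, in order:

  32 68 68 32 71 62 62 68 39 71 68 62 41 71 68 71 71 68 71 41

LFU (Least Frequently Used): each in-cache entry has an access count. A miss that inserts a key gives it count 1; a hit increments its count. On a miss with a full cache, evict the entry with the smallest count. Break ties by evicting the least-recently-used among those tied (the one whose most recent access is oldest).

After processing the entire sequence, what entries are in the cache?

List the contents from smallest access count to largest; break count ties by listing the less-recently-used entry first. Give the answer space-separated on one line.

Answer: 41 62

Derivation:
LFU simulation (capacity=2):
  1. access 32: MISS. Cache: [32(c=1)]
  2. access 68: MISS. Cache: [32(c=1) 68(c=1)]
  3. access 68: HIT, count now 2. Cache: [32(c=1) 68(c=2)]
  4. access 32: HIT, count now 2. Cache: [68(c=2) 32(c=2)]
  5. access 71: MISS, evict 68(c=2). Cache: [71(c=1) 32(c=2)]
  6. access 62: MISS, evict 71(c=1). Cache: [62(c=1) 32(c=2)]
  7. access 62: HIT, count now 2. Cache: [32(c=2) 62(c=2)]
  8. access 68: MISS, evict 32(c=2). Cache: [68(c=1) 62(c=2)]
  9. access 39: MISS, evict 68(c=1). Cache: [39(c=1) 62(c=2)]
  10. access 71: MISS, evict 39(c=1). Cache: [71(c=1) 62(c=2)]
  11. access 68: MISS, evict 71(c=1). Cache: [68(c=1) 62(c=2)]
  12. access 62: HIT, count now 3. Cache: [68(c=1) 62(c=3)]
  13. access 41: MISS, evict 68(c=1). Cache: [41(c=1) 62(c=3)]
  14. access 71: MISS, evict 41(c=1). Cache: [71(c=1) 62(c=3)]
  15. access 68: MISS, evict 71(c=1). Cache: [68(c=1) 62(c=3)]
  16. access 71: MISS, evict 68(c=1). Cache: [71(c=1) 62(c=3)]
  17. access 71: HIT, count now 2. Cache: [71(c=2) 62(c=3)]
  18. access 68: MISS, evict 71(c=2). Cache: [68(c=1) 62(c=3)]
  19. access 71: MISS, evict 68(c=1). Cache: [71(c=1) 62(c=3)]
  20. access 41: MISS, evict 71(c=1). Cache: [41(c=1) 62(c=3)]
Total: 5 hits, 15 misses, 13 evictions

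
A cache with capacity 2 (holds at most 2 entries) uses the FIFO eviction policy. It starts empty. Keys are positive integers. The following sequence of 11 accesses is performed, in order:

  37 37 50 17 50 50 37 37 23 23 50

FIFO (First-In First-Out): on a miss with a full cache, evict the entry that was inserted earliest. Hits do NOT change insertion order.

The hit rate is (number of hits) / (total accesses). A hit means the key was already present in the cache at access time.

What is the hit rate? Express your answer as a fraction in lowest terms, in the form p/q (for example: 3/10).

Answer: 5/11

Derivation:
FIFO simulation (capacity=2):
  1. access 37: MISS. Cache (old->new): [37]
  2. access 37: HIT. Cache (old->new): [37]
  3. access 50: MISS. Cache (old->new): [37 50]
  4. access 17: MISS, evict 37. Cache (old->new): [50 17]
  5. access 50: HIT. Cache (old->new): [50 17]
  6. access 50: HIT. Cache (old->new): [50 17]
  7. access 37: MISS, evict 50. Cache (old->new): [17 37]
  8. access 37: HIT. Cache (old->new): [17 37]
  9. access 23: MISS, evict 17. Cache (old->new): [37 23]
  10. access 23: HIT. Cache (old->new): [37 23]
  11. access 50: MISS, evict 37. Cache (old->new): [23 50]
Total: 5 hits, 6 misses, 4 evictions

Hit rate = 5/11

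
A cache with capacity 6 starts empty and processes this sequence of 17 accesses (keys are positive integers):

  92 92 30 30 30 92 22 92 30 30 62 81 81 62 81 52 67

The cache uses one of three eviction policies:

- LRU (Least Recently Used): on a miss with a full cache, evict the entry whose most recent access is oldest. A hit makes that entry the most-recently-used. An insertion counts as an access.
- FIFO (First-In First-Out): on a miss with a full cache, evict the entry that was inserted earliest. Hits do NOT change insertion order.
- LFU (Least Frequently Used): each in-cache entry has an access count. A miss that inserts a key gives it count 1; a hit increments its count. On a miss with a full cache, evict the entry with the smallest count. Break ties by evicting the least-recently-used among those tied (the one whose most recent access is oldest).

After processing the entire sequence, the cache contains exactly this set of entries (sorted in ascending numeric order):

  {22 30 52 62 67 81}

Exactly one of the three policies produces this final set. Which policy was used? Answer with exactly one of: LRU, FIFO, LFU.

Answer: FIFO

Derivation:
Simulating under each policy and comparing final sets:
  LRU: final set = {30 52 62 67 81 92} -> differs
  FIFO: final set = {22 30 52 62 67 81} -> MATCHES target
  LFU: final set = {30 52 62 67 81 92} -> differs
Only FIFO produces the target set.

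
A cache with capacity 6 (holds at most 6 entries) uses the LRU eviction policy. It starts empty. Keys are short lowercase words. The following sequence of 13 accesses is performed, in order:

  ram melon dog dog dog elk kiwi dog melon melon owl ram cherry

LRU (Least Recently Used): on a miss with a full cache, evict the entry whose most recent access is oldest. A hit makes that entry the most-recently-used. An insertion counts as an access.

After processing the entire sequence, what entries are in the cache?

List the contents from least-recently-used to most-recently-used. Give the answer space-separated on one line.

LRU simulation (capacity=6):
  1. access ram: MISS. Cache (LRU->MRU): [ram]
  2. access melon: MISS. Cache (LRU->MRU): [ram melon]
  3. access dog: MISS. Cache (LRU->MRU): [ram melon dog]
  4. access dog: HIT. Cache (LRU->MRU): [ram melon dog]
  5. access dog: HIT. Cache (LRU->MRU): [ram melon dog]
  6. access elk: MISS. Cache (LRU->MRU): [ram melon dog elk]
  7. access kiwi: MISS. Cache (LRU->MRU): [ram melon dog elk kiwi]
  8. access dog: HIT. Cache (LRU->MRU): [ram melon elk kiwi dog]
  9. access melon: HIT. Cache (LRU->MRU): [ram elk kiwi dog melon]
  10. access melon: HIT. Cache (LRU->MRU): [ram elk kiwi dog melon]
  11. access owl: MISS. Cache (LRU->MRU): [ram elk kiwi dog melon owl]
  12. access ram: HIT. Cache (LRU->MRU): [elk kiwi dog melon owl ram]
  13. access cherry: MISS, evict elk. Cache (LRU->MRU): [kiwi dog melon owl ram cherry]
Total: 6 hits, 7 misses, 1 evictions

Answer: kiwi dog melon owl ram cherry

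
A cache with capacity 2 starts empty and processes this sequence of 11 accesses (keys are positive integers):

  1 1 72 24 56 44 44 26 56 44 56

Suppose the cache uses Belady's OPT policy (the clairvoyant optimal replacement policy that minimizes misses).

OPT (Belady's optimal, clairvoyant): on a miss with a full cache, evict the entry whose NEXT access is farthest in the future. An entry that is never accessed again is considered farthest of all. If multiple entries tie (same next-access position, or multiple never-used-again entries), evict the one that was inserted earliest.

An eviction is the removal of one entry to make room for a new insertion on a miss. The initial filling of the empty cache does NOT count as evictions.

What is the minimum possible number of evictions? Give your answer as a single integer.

Answer: 5

Derivation:
OPT (Belady) simulation (capacity=2):
  1. access 1: MISS. Cache: [1]
  2. access 1: HIT. Next use of 1: never. Cache: [1]
  3. access 72: MISS. Cache: [1 72]
  4. access 24: MISS, evict 1 (next use: never). Cache: [72 24]
  5. access 56: MISS, evict 72 (next use: never). Cache: [24 56]
  6. access 44: MISS, evict 24 (next use: never). Cache: [56 44]
  7. access 44: HIT. Next use of 44: step 10. Cache: [56 44]
  8. access 26: MISS, evict 44 (next use: step 10). Cache: [56 26]
  9. access 56: HIT. Next use of 56: step 11. Cache: [56 26]
  10. access 44: MISS, evict 26 (next use: never). Cache: [56 44]
  11. access 56: HIT. Next use of 56: never. Cache: [56 44]
Total: 4 hits, 7 misses, 5 evictions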